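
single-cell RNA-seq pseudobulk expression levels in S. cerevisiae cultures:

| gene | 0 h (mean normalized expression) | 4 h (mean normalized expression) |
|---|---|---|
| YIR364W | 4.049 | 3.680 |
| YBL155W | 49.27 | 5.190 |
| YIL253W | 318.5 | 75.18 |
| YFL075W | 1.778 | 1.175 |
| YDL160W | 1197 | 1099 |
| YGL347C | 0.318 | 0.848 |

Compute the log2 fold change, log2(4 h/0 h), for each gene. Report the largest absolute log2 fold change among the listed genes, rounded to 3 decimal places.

log2(3.680/4.049) = -0.138  (YIR364W)
log2(5.190/49.27) = -3.247  (YBL155W)
log2(75.18/318.5) = -2.083  (YIL253W)
log2(1.175/1.778) = -0.598  (YFL075W)
log2(1099/1197) = -0.123  (YDL160W)
log2(0.848/0.318) = 1.415  (YGL347C)
The largest magnitude belongs to YBL155W.

3.247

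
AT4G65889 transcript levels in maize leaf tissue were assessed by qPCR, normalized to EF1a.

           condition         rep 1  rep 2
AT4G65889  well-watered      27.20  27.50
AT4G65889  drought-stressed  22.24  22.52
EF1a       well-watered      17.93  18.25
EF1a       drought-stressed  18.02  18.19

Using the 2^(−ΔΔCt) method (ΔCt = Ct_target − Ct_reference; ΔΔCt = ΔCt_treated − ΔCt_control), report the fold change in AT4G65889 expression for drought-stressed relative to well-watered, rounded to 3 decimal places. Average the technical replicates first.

Mean Ct: AT4G65889 well-watered 27.350; AT4G65889 drought-stressed 22.380; EF1a well-watered 18.090; EF1a drought-stressed 18.105
ΔCt(well-watered) = 27.350 − 18.090 = 9.260
ΔCt(drought-stressed) = 22.380 − 18.105 = 4.275
ΔΔCt = 4.275 − 9.260 = -4.985
Fold change = 2^(−(-4.985)) = 2^4.985 = 31.6690

31.669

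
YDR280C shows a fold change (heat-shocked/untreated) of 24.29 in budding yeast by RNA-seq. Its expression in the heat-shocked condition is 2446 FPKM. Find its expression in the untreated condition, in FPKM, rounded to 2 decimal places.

100.70

untreated expression = 2446 / 24.29 = 100.70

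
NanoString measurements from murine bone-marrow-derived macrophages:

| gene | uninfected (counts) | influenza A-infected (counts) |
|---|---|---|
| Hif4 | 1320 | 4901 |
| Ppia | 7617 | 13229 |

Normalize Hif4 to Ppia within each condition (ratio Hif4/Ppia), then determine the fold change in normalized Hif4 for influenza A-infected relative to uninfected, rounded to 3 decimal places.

2.138

Hif4/Ppia (uninfected) = 1320 / 7617 = 0.1733
Hif4/Ppia (influenza A-infected) = 4901 / 13229 = 0.37047
Fold change = 0.37047 / 0.1733 = 2.1378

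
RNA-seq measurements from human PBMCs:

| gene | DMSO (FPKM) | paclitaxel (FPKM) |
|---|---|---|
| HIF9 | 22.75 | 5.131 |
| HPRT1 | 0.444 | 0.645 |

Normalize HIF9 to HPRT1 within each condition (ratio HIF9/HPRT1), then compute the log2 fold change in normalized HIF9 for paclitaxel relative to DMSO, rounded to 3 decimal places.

-2.687

HIF9/HPRT1 (DMSO) = 22.75 / 0.444 = 51.239
HIF9/HPRT1 (paclitaxel) = 5.131 / 0.645 = 7.955
Fold change = 7.955 / 51.239 = 0.1553
log2(0.1553) = -2.6873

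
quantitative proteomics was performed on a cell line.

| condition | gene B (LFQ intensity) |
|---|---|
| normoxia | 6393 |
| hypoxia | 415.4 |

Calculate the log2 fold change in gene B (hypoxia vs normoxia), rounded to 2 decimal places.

Fold change = 415.4 / 6393 = 0.0650
log2(0.0650) = -3.944

-3.94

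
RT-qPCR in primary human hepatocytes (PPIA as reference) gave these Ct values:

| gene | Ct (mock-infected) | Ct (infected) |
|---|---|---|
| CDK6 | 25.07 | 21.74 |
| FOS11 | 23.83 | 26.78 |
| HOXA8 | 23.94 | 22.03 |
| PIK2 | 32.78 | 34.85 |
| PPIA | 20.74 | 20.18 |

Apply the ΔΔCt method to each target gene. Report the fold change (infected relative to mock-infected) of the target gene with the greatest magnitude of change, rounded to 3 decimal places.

CDK6: ΔΔCt = (21.74−20.18) − (25.07−20.74) = 1.56 − 4.33 = -2.77; fold change = 2^2.77 = 6.821
FOS11: ΔΔCt = (26.78−20.18) − (23.83−20.74) = 6.60 − 3.09 = 3.51; fold change = 2^-3.51 = 0.088
HOXA8: ΔΔCt = (22.03−20.18) − (23.94−20.74) = 1.85 − 3.20 = -1.35; fold change = 2^1.35 = 2.549
PIK2: ΔΔCt = (34.85−20.18) − (32.78−20.74) = 14.67 − 12.04 = 2.63; fold change = 2^-2.63 = 0.162
FOS11 has the largest |ΔΔCt| = 3.51.

0.088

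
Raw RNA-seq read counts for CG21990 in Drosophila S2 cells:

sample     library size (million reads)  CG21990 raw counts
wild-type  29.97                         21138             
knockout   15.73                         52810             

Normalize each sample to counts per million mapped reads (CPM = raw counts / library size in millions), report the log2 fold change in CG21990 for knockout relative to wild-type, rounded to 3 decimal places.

CPM(wild-type) = 21138 / 29.97 = 705.3053
CPM(knockout) = 52810 / 15.73 = 3357.2791
Fold change = 3357.2791 / 705.3053 = 4.76004
log2(4.76004) = 2.2510

2.251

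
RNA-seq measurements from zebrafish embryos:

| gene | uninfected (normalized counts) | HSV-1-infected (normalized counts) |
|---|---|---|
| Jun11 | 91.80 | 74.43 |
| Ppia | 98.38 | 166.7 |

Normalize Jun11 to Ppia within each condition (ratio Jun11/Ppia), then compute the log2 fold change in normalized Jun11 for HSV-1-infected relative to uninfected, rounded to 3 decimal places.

-1.063

Jun11/Ppia (uninfected) = 91.80 / 98.38 = 0.93312
Jun11/Ppia (HSV-1-infected) = 74.43 / 166.7 = 0.44649
Fold change = 0.44649 / 0.93312 = 0.4785
log2(0.4785) = -1.0634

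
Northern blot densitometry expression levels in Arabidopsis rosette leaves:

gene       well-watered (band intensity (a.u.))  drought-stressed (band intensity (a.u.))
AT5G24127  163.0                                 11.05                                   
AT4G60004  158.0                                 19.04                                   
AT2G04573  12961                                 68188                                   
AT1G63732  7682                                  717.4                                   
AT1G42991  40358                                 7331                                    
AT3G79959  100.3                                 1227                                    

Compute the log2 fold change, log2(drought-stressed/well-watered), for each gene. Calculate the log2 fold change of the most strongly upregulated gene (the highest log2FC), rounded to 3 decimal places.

3.613

log2(11.05/163.0) = -3.883  (AT5G24127)
log2(19.04/158.0) = -3.053  (AT4G60004)
log2(68188/12961) = 2.395  (AT2G04573)
log2(717.4/7682) = -3.421  (AT1G63732)
log2(7331/40358) = -2.461  (AT1G42991)
log2(1227/100.3) = 3.613  (AT3G79959)
AT3G79959 is most strongly upregulated.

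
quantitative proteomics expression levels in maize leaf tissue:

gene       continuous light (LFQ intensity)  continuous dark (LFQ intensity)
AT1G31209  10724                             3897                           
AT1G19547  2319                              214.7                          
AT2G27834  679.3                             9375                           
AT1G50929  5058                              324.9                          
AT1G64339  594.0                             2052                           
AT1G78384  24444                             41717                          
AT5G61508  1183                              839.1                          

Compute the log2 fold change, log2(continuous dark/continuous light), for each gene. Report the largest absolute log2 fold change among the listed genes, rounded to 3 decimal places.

log2(3897/10724) = -1.460  (AT1G31209)
log2(214.7/2319) = -3.433  (AT1G19547)
log2(9375/679.3) = 3.787  (AT2G27834)
log2(324.9/5058) = -3.960  (AT1G50929)
log2(2052/594.0) = 1.788  (AT1G64339)
log2(41717/24444) = 0.771  (AT1G78384)
log2(839.1/1183) = -0.496  (AT5G61508)
The largest magnitude belongs to AT1G50929.

3.960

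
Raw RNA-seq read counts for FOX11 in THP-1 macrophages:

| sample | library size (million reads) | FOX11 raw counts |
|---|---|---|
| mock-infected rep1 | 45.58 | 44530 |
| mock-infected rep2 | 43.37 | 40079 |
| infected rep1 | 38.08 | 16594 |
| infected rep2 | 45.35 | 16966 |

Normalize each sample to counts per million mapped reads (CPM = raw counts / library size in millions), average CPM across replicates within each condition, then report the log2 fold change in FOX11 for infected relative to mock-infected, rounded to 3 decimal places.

-1.231

CPM(mock-infected rep1) = 44530 / 45.58 = 976.9636
CPM(mock-infected rep2) = 40079 / 43.37 = 924.1181
CPM(infected rep1) = 16594 / 38.08 = 435.7668
CPM(infected rep2) = 16966 / 45.35 = 374.1125
mean CPM(mock-infected) = 950.5408; mean CPM(infected) = 404.9396
Fold change = 404.9396 / 950.5408 = 0.42601
log2(0.42601) = -1.2310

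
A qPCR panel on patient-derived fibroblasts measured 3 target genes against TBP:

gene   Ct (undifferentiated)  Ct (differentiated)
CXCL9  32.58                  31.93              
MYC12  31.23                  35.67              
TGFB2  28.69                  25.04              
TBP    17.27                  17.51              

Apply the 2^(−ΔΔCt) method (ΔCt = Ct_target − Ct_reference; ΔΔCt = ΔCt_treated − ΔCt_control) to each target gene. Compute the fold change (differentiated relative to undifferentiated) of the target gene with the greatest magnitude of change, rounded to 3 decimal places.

0.054

CXCL9: ΔΔCt = (31.93−17.51) − (32.58−17.27) = 14.42 − 15.31 = -0.89; fold change = 2^0.89 = 1.853
MYC12: ΔΔCt = (35.67−17.51) − (31.23−17.27) = 18.16 − 13.96 = 4.20; fold change = 2^-4.20 = 0.054
TGFB2: ΔΔCt = (25.04−17.51) − (28.69−17.27) = 7.53 − 11.42 = -3.89; fold change = 2^3.89 = 14.825
MYC12 has the largest |ΔΔCt| = 4.20.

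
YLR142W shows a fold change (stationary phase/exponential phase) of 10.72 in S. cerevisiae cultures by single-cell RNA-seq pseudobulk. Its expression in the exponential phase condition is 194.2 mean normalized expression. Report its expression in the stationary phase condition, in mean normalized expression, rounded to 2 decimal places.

stationary phase expression = 194.2 × 10.72 = 2081.82

2081.82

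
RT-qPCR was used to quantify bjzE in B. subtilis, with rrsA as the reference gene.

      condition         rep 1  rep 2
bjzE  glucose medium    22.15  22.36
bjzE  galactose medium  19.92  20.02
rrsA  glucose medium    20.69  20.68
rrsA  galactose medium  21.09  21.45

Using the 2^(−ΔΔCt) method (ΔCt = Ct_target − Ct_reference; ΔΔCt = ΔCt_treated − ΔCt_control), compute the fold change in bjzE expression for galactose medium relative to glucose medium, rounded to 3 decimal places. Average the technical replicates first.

Mean Ct: bjzE glucose medium 22.255; bjzE galactose medium 19.970; rrsA glucose medium 20.685; rrsA galactose medium 21.270
ΔCt(glucose medium) = 22.255 − 20.685 = 1.570
ΔCt(galactose medium) = 19.970 − 21.270 = -1.300
ΔΔCt = -1.300 − 1.570 = -2.870
Fold change = 2^(−(-2.870)) = 2^2.870 = 7.3107

7.311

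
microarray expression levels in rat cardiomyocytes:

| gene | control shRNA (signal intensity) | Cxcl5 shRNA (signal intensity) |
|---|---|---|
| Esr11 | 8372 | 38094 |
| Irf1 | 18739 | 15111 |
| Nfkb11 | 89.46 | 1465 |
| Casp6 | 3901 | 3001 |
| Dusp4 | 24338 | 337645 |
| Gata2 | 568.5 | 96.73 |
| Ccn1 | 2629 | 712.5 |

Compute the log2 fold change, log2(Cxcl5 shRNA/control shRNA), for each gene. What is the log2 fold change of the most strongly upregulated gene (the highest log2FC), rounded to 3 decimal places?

4.034

log2(38094/8372) = 2.186  (Esr11)
log2(15111/18739) = -0.310  (Irf1)
log2(1465/89.46) = 4.034  (Nfkb11)
log2(3001/3901) = -0.378  (Casp6)
log2(337645/24338) = 3.794  (Dusp4)
log2(96.73/568.5) = -2.555  (Gata2)
log2(712.5/2629) = -1.884  (Ccn1)
Nfkb11 is most strongly upregulated.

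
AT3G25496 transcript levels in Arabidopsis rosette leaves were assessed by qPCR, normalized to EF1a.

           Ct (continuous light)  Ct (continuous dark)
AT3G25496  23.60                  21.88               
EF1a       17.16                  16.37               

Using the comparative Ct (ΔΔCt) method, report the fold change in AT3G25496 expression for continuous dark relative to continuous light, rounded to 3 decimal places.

1.905

ΔCt(continuous light) = 23.600 − 17.160 = 6.440
ΔCt(continuous dark) = 21.880 − 16.370 = 5.510
ΔΔCt = 5.510 − 6.440 = -0.930
Fold change = 2^(−(-0.930)) = 2^0.930 = 1.9053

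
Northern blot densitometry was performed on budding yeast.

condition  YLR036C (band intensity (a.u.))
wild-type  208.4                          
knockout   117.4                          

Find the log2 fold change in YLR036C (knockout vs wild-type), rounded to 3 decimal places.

Fold change = 117.4 / 208.4 = 0.5633
log2(0.5633) = -0.8279

-0.828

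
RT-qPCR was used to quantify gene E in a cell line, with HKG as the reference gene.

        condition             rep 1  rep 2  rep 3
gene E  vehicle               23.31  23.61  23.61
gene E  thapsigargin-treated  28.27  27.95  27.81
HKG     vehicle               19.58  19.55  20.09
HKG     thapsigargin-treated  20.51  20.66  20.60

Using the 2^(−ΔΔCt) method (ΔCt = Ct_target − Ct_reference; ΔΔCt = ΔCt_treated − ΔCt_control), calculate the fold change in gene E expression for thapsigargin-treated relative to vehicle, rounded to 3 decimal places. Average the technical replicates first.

Mean Ct: gene E vehicle 23.510; gene E thapsigargin-treated 28.010; HKG vehicle 19.740; HKG thapsigargin-treated 20.590
ΔCt(vehicle) = 23.510 − 19.740 = 3.770
ΔCt(thapsigargin-treated) = 28.010 − 20.590 = 7.420
ΔΔCt = 7.420 − 3.770 = 3.650
Fold change = 2^(−3.650) = 0.0797

0.080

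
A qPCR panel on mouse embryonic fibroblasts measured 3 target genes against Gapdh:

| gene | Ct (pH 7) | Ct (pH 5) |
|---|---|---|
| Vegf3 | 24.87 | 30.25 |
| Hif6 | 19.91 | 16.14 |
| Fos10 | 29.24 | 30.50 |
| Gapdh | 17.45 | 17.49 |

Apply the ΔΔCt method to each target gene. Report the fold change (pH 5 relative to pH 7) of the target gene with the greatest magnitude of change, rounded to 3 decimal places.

Vegf3: ΔΔCt = (30.25−17.49) − (24.87−17.45) = 12.76 − 7.42 = 5.34; fold change = 2^-5.34 = 0.025
Hif6: ΔΔCt = (16.14−17.49) − (19.91−17.45) = -1.35 − 2.46 = -3.81; fold change = 2^3.81 = 14.026
Fos10: ΔΔCt = (30.50−17.49) − (29.24−17.45) = 13.01 − 11.79 = 1.22; fold change = 2^-1.22 = 0.429
Vegf3 has the largest |ΔΔCt| = 5.34.

0.025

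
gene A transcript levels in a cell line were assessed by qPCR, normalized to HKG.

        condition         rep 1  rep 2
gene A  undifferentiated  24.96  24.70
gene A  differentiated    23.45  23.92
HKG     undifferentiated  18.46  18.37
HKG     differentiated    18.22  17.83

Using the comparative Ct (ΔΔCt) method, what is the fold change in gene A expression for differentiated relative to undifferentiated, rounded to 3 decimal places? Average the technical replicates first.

Mean Ct: gene A undifferentiated 24.830; gene A differentiated 23.685; HKG undifferentiated 18.415; HKG differentiated 18.025
ΔCt(undifferentiated) = 24.830 − 18.415 = 6.415
ΔCt(differentiated) = 23.685 − 18.025 = 5.660
ΔΔCt = 5.660 − 6.415 = -0.755
Fold change = 2^(−(-0.755)) = 2^0.755 = 1.6876

1.688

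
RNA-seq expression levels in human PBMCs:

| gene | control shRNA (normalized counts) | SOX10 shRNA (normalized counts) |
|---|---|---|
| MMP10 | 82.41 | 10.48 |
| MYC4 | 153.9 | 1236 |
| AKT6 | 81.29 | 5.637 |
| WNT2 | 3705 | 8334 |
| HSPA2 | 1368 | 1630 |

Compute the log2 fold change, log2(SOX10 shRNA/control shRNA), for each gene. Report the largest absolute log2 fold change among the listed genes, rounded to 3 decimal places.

log2(10.48/82.41) = -2.975  (MMP10)
log2(1236/153.9) = 3.006  (MYC4)
log2(5.637/81.29) = -3.850  (AKT6)
log2(8334/3705) = 1.170  (WNT2)
log2(1630/1368) = 0.253  (HSPA2)
The largest magnitude belongs to AKT6.

3.850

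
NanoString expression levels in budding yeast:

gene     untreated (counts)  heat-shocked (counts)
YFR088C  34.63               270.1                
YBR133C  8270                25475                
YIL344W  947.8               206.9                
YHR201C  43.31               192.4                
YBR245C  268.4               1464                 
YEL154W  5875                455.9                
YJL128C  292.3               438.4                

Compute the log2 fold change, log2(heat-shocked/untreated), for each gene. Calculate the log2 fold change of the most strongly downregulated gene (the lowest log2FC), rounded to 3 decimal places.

-3.688

log2(270.1/34.63) = 2.963  (YFR088C)
log2(25475/8270) = 1.623  (YBR133C)
log2(206.9/947.8) = -2.196  (YIL344W)
log2(192.4/43.31) = 2.151  (YHR201C)
log2(1464/268.4) = 2.447  (YBR245C)
log2(455.9/5875) = -3.688  (YEL154W)
log2(438.4/292.3) = 0.585  (YJL128C)
YEL154W is most strongly downregulated.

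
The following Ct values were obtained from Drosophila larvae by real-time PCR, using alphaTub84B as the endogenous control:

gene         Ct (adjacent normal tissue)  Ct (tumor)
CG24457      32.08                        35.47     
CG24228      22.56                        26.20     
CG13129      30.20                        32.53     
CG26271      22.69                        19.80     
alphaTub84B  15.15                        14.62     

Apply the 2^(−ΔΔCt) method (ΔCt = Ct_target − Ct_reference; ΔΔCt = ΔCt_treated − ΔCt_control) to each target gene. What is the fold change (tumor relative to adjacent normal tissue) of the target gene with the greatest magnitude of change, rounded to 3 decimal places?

0.056

CG24457: ΔΔCt = (35.47−14.62) − (32.08−15.15) = 20.85 − 16.93 = 3.92; fold change = 2^-3.92 = 0.066
CG24228: ΔΔCt = (26.20−14.62) − (22.56−15.15) = 11.58 − 7.41 = 4.17; fold change = 2^-4.17 = 0.056
CG13129: ΔΔCt = (32.53−14.62) − (30.20−15.15) = 17.91 − 15.05 = 2.86; fold change = 2^-2.86 = 0.138
CG26271: ΔΔCt = (19.80−14.62) − (22.69−15.15) = 5.18 − 7.54 = -2.36; fold change = 2^2.36 = 5.134
CG24228 has the largest |ΔΔCt| = 4.17.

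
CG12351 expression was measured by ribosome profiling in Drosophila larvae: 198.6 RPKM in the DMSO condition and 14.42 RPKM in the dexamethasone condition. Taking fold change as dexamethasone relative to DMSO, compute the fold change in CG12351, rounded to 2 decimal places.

0.07

Fold change = 14.42 / 198.6 = 0.073
CG12351 is downregulated.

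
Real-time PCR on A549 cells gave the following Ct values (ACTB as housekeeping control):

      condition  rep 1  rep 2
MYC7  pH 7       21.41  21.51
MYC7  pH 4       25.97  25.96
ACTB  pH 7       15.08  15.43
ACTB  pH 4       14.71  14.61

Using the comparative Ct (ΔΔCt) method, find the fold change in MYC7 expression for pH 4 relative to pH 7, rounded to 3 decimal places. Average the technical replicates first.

Mean Ct: MYC7 pH 7 21.460; MYC7 pH 4 25.965; ACTB pH 7 15.255; ACTB pH 4 14.660
ΔCt(pH 7) = 21.460 − 15.255 = 6.205
ΔCt(pH 4) = 25.965 − 14.660 = 11.305
ΔΔCt = 11.305 − 6.205 = 5.100
Fold change = 2^(−5.100) = 0.0292

0.029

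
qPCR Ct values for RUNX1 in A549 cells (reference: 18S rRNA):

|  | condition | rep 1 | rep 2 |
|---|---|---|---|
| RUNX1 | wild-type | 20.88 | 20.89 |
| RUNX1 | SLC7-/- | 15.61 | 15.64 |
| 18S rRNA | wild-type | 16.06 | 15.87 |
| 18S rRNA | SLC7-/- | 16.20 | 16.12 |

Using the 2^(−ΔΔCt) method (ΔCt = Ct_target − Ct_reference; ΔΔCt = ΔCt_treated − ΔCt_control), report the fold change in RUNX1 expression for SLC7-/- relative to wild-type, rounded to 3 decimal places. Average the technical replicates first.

Mean Ct: RUNX1 wild-type 20.885; RUNX1 SLC7-/- 15.625; 18S rRNA wild-type 15.965; 18S rRNA SLC7-/- 16.160
ΔCt(wild-type) = 20.885 − 15.965 = 4.920
ΔCt(SLC7-/-) = 15.625 − 16.160 = -0.535
ΔΔCt = -0.535 − 4.920 = -5.455
Fold change = 2^(−(-5.455)) = 2^5.455 = 43.8650

43.865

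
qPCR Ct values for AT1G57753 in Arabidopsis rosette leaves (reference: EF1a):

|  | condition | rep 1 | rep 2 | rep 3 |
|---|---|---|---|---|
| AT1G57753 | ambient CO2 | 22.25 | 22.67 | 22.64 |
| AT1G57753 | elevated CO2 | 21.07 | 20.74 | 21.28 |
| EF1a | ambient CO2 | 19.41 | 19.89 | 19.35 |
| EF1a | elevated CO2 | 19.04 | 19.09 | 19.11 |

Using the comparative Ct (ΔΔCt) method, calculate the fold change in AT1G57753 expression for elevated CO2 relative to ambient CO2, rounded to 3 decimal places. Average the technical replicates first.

2.028

Mean Ct: AT1G57753 ambient CO2 22.520; AT1G57753 elevated CO2 21.030; EF1a ambient CO2 19.550; EF1a elevated CO2 19.080
ΔCt(ambient CO2) = 22.520 − 19.550 = 2.970
ΔCt(elevated CO2) = 21.030 − 19.080 = 1.950
ΔΔCt = 1.950 − 2.970 = -1.020
Fold change = 2^(−(-1.020)) = 2^1.020 = 2.0279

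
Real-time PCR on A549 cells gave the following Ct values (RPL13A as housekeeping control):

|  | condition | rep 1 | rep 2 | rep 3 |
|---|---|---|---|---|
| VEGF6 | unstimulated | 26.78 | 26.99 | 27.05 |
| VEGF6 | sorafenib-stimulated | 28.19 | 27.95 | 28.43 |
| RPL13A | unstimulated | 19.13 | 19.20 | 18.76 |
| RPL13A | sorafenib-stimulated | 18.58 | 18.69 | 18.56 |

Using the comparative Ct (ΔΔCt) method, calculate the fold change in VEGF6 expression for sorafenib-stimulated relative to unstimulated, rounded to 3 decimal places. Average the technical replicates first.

0.314

Mean Ct: VEGF6 unstimulated 26.940; VEGF6 sorafenib-stimulated 28.190; RPL13A unstimulated 19.030; RPL13A sorafenib-stimulated 18.610
ΔCt(unstimulated) = 26.940 − 19.030 = 7.910
ΔCt(sorafenib-stimulated) = 28.190 − 18.610 = 9.580
ΔΔCt = 9.580 − 7.910 = 1.670
Fold change = 2^(−1.670) = 0.3143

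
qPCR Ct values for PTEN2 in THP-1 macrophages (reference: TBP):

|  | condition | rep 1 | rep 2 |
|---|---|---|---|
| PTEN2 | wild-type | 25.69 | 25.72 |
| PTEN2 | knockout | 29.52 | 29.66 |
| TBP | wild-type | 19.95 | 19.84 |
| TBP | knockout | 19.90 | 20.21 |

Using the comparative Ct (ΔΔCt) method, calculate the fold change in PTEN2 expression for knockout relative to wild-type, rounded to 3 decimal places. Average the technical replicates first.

Mean Ct: PTEN2 wild-type 25.705; PTEN2 knockout 29.590; TBP wild-type 19.895; TBP knockout 20.055
ΔCt(wild-type) = 25.705 − 19.895 = 5.810
ΔCt(knockout) = 29.590 − 20.055 = 9.535
ΔΔCt = 9.535 − 5.810 = 3.725
Fold change = 2^(−3.725) = 0.0756

0.076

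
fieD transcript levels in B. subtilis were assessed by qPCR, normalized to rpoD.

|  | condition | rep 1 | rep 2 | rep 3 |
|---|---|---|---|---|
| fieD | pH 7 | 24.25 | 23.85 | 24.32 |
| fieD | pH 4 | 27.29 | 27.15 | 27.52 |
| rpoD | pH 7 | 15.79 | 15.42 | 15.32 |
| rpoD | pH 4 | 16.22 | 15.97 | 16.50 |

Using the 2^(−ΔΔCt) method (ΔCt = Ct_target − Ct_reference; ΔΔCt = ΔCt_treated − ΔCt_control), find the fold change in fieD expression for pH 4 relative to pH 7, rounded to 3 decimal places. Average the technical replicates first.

Mean Ct: fieD pH 7 24.140; fieD pH 4 27.320; rpoD pH 7 15.510; rpoD pH 4 16.230
ΔCt(pH 7) = 24.140 − 15.510 = 8.630
ΔCt(pH 4) = 27.320 − 16.230 = 11.090
ΔΔCt = 11.090 − 8.630 = 2.460
Fold change = 2^(−2.460) = 0.1817

0.182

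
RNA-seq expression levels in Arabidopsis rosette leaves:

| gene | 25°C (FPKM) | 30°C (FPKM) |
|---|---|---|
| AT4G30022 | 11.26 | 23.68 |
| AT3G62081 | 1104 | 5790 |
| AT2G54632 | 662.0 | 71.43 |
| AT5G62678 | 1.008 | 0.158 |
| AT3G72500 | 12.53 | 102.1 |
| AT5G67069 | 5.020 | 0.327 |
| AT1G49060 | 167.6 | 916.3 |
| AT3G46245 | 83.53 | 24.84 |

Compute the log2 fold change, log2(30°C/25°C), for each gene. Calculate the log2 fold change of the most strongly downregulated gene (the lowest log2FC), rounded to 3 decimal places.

-3.940

log2(23.68/11.26) = 1.072  (AT4G30022)
log2(5790/1104) = 2.391  (AT3G62081)
log2(71.43/662.0) = -3.212  (AT2G54632)
log2(0.158/1.008) = -2.673  (AT5G62678)
log2(102.1/12.53) = 3.027  (AT3G72500)
log2(0.327/5.020) = -3.940  (AT5G67069)
log2(916.3/167.6) = 2.451  (AT1G49060)
log2(24.84/83.53) = -1.750  (AT3G46245)
AT5G67069 is most strongly downregulated.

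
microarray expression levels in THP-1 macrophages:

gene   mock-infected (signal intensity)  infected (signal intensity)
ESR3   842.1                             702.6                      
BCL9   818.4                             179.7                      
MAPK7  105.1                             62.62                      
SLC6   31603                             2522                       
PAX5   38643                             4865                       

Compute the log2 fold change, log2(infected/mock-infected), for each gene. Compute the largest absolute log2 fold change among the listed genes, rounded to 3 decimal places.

log2(702.6/842.1) = -0.261  (ESR3)
log2(179.7/818.4) = -2.187  (BCL9)
log2(62.62/105.1) = -0.747  (MAPK7)
log2(2522/31603) = -3.647  (SLC6)
log2(4865/38643) = -2.990  (PAX5)
The largest magnitude belongs to SLC6.

3.647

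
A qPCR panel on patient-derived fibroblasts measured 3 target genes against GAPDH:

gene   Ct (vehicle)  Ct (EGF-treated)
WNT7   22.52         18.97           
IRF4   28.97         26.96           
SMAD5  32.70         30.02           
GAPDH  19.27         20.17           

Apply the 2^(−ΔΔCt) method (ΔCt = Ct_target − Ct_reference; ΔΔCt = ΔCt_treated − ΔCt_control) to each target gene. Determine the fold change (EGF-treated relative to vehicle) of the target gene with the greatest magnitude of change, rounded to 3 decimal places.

21.857

WNT7: ΔΔCt = (18.97−20.17) − (22.52−19.27) = -1.20 − 3.25 = -4.45; fold change = 2^4.45 = 21.857
IRF4: ΔΔCt = (26.96−20.17) − (28.97−19.27) = 6.79 − 9.70 = -2.91; fold change = 2^2.91 = 7.516
SMAD5: ΔΔCt = (30.02−20.17) − (32.70−19.27) = 9.85 − 13.43 = -3.58; fold change = 2^3.58 = 11.959
WNT7 has the largest |ΔΔCt| = 4.45.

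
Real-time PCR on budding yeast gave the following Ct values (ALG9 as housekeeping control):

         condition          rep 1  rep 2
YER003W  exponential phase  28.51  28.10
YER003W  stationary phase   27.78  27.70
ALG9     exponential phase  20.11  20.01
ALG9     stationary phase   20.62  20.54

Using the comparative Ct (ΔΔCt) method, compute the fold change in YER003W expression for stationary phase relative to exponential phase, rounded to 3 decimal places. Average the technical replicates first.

2.121

Mean Ct: YER003W exponential phase 28.305; YER003W stationary phase 27.740; ALG9 exponential phase 20.060; ALG9 stationary phase 20.580
ΔCt(exponential phase) = 28.305 − 20.060 = 8.245
ΔCt(stationary phase) = 27.740 − 20.580 = 7.160
ΔΔCt = 7.160 − 8.245 = -1.085
Fold change = 2^(−(-1.085)) = 2^1.085 = 2.1214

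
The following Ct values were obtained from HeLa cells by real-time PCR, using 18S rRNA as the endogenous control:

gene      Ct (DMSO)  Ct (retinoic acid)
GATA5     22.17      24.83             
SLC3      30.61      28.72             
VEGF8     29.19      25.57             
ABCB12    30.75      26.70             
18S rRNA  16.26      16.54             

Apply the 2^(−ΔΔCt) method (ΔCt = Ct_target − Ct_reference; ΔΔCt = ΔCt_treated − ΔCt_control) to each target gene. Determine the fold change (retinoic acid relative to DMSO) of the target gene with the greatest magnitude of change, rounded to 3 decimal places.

GATA5: ΔΔCt = (24.83−16.54) − (22.17−16.26) = 8.29 − 5.91 = 2.38; fold change = 2^-2.38 = 0.192
SLC3: ΔΔCt = (28.72−16.54) − (30.61−16.26) = 12.18 − 14.35 = -2.17; fold change = 2^2.17 = 4.500
VEGF8: ΔΔCt = (25.57−16.54) − (29.19−16.26) = 9.03 − 12.93 = -3.90; fold change = 2^3.90 = 14.929
ABCB12: ΔΔCt = (26.70−16.54) − (30.75−16.26) = 10.16 − 14.49 = -4.33; fold change = 2^4.33 = 20.112
ABCB12 has the largest |ΔΔCt| = 4.33.

20.112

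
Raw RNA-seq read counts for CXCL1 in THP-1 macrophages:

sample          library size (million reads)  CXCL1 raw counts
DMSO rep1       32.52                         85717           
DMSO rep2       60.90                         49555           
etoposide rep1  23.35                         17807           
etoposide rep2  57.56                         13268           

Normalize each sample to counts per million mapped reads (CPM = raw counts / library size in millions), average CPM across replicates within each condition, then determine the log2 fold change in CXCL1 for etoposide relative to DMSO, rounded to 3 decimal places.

-1.796

CPM(DMSO rep1) = 85717 / 32.52 = 2635.8241
CPM(DMSO rep2) = 49555 / 60.90 = 813.7110
CPM(etoposide rep1) = 17807 / 23.35 = 762.6124
CPM(etoposide rep2) = 13268 / 57.56 = 230.5073
mean CPM(DMSO) = 1724.7676; mean CPM(etoposide) = 496.5599
Fold change = 496.5599 / 1724.7676 = 0.28790
log2(0.28790) = -1.7964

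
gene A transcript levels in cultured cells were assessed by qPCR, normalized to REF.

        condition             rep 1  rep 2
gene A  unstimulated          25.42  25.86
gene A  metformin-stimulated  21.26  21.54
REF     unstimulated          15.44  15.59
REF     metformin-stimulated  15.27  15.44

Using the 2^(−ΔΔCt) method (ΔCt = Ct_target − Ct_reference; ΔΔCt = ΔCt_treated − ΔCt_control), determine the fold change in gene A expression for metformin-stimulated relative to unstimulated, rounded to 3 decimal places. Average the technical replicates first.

16.912

Mean Ct: gene A unstimulated 25.640; gene A metformin-stimulated 21.400; REF unstimulated 15.515; REF metformin-stimulated 15.355
ΔCt(unstimulated) = 25.640 − 15.515 = 10.125
ΔCt(metformin-stimulated) = 21.400 − 15.355 = 6.045
ΔΔCt = 6.045 − 10.125 = -4.080
Fold change = 2^(−(-4.080)) = 2^4.080 = 16.9123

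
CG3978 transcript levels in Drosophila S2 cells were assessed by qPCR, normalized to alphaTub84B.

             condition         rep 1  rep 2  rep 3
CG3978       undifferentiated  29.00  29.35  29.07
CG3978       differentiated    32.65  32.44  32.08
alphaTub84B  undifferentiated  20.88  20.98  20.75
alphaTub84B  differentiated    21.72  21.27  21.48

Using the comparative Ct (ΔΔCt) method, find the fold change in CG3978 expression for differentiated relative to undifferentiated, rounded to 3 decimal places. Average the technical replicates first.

0.162

Mean Ct: CG3978 undifferentiated 29.140; CG3978 differentiated 32.390; alphaTub84B undifferentiated 20.870; alphaTub84B differentiated 21.490
ΔCt(undifferentiated) = 29.140 − 20.870 = 8.270
ΔCt(differentiated) = 32.390 − 21.490 = 10.900
ΔΔCt = 10.900 − 8.270 = 2.630
Fold change = 2^(−2.630) = 0.1615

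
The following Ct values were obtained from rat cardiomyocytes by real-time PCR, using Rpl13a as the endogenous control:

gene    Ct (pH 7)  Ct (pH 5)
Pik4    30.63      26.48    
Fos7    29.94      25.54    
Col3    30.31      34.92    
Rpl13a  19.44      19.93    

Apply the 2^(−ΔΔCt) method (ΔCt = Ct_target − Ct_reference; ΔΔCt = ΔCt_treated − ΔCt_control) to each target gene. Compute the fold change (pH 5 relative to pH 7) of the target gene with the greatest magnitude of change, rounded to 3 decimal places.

29.651

Pik4: ΔΔCt = (26.48−19.93) − (30.63−19.44) = 6.55 − 11.19 = -4.64; fold change = 2^4.64 = 24.933
Fos7: ΔΔCt = (25.54−19.93) − (29.94−19.44) = 5.61 − 10.50 = -4.89; fold change = 2^4.89 = 29.651
Col3: ΔΔCt = (34.92−19.93) − (30.31−19.44) = 14.99 − 10.87 = 4.12; fold change = 2^-4.12 = 0.058
Fos7 has the largest |ΔΔCt| = 4.89.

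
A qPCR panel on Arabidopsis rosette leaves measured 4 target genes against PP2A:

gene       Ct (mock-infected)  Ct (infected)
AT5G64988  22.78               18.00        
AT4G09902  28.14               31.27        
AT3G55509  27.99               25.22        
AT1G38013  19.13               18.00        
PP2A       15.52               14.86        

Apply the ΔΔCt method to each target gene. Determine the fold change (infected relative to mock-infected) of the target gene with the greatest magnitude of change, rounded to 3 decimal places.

17.388

AT5G64988: ΔΔCt = (18.00−14.86) − (22.78−15.52) = 3.14 − 7.26 = -4.12; fold change = 2^4.12 = 17.388
AT4G09902: ΔΔCt = (31.27−14.86) − (28.14−15.52) = 16.41 − 12.62 = 3.79; fold change = 2^-3.79 = 0.072
AT3G55509: ΔΔCt = (25.22−14.86) − (27.99−15.52) = 10.36 − 12.47 = -2.11; fold change = 2^2.11 = 4.317
AT1G38013: ΔΔCt = (18.00−14.86) − (19.13−15.52) = 3.14 − 3.61 = -0.47; fold change = 2^0.47 = 1.385
AT5G64988 has the largest |ΔΔCt| = 4.12.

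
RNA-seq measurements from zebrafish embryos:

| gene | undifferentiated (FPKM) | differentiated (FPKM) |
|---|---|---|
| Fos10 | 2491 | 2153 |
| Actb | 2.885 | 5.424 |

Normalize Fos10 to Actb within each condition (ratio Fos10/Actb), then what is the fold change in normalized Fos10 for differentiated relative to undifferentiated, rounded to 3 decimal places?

Fos10/Actb (undifferentiated) = 2491 / 2.885 = 863.43
Fos10/Actb (differentiated) = 2153 / 5.424 = 396.94
Fold change = 396.94 / 863.43 = 0.4597

0.460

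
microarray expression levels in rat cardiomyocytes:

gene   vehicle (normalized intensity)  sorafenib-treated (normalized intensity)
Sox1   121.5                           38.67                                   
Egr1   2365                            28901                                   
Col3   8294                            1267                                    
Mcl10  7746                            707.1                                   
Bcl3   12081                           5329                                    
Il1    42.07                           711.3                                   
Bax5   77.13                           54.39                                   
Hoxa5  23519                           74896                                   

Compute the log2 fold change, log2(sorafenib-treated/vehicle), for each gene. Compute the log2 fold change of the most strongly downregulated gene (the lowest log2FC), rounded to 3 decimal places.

log2(38.67/121.5) = -1.652  (Sox1)
log2(28901/2365) = 3.611  (Egr1)
log2(1267/8294) = -2.711  (Col3)
log2(707.1/7746) = -3.453  (Mcl10)
log2(5329/12081) = -1.181  (Bcl3)
log2(711.3/42.07) = 4.080  (Il1)
log2(54.39/77.13) = -0.504  (Bax5)
log2(74896/23519) = 1.671  (Hoxa5)
Mcl10 is most strongly downregulated.

-3.453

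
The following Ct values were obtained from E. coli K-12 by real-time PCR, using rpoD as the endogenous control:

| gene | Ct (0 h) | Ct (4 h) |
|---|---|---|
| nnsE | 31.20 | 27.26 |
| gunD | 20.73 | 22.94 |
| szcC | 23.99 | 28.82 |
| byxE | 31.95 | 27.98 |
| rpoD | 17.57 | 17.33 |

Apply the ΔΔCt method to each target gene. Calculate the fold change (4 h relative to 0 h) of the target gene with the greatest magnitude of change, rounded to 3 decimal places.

nnsE: ΔΔCt = (27.26−17.33) − (31.20−17.57) = 9.93 − 13.63 = -3.70; fold change = 2^3.70 = 12.996
gunD: ΔΔCt = (22.94−17.33) − (20.73−17.57) = 5.61 − 3.16 = 2.45; fold change = 2^-2.45 = 0.183
szcC: ΔΔCt = (28.82−17.33) − (23.99−17.57) = 11.49 − 6.42 = 5.07; fold change = 2^-5.07 = 0.030
byxE: ΔΔCt = (27.98−17.33) − (31.95−17.57) = 10.65 − 14.38 = -3.73; fold change = 2^3.73 = 13.269
szcC has the largest |ΔΔCt| = 5.07.

0.030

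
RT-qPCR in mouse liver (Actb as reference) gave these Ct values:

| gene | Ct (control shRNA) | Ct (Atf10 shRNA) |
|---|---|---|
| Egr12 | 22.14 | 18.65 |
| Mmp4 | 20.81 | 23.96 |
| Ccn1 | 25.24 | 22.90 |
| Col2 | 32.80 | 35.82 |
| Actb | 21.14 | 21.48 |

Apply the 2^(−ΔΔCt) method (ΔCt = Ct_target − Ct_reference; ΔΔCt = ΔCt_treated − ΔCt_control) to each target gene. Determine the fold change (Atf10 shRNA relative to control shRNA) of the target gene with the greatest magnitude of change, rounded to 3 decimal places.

Egr12: ΔΔCt = (18.65−21.48) − (22.14−21.14) = -2.83 − 1.00 = -3.83; fold change = 2^3.83 = 14.221
Mmp4: ΔΔCt = (23.96−21.48) − (20.81−21.14) = 2.48 − (-0.33) = 2.81; fold change = 2^-2.81 = 0.143
Ccn1: ΔΔCt = (22.90−21.48) − (25.24−21.14) = 1.42 − 4.10 = -2.68; fold change = 2^2.68 = 6.409
Col2: ΔΔCt = (35.82−21.48) − (32.80−21.14) = 14.34 − 11.66 = 2.68; fold change = 2^-2.68 = 0.156
Egr12 has the largest |ΔΔCt| = 3.83.

14.221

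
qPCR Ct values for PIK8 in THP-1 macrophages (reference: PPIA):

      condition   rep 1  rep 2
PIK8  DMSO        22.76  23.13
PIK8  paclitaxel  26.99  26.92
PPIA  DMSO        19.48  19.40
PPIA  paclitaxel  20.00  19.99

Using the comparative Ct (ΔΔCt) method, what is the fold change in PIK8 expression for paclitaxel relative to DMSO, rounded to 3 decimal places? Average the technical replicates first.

0.091

Mean Ct: PIK8 DMSO 22.945; PIK8 paclitaxel 26.955; PPIA DMSO 19.440; PPIA paclitaxel 19.995
ΔCt(DMSO) = 22.945 − 19.440 = 3.505
ΔCt(paclitaxel) = 26.955 − 19.995 = 6.960
ΔΔCt = 6.960 − 3.505 = 3.455
Fold change = 2^(−3.455) = 0.0912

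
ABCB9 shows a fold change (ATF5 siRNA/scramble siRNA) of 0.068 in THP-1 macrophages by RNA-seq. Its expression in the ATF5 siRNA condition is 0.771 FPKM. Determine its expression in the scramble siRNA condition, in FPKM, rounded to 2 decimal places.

scramble siRNA expression = 0.771 / 0.068 = 11.34

11.34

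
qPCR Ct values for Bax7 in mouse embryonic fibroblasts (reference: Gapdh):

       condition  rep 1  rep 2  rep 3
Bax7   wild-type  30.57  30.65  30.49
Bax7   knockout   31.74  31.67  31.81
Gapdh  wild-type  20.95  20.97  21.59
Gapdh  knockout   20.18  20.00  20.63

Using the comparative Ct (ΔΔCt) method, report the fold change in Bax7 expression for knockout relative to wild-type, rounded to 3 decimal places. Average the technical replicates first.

Mean Ct: Bax7 wild-type 30.570; Bax7 knockout 31.740; Gapdh wild-type 21.170; Gapdh knockout 20.270
ΔCt(wild-type) = 30.570 − 21.170 = 9.400
ΔCt(knockout) = 31.740 − 20.270 = 11.470
ΔΔCt = 11.470 − 9.400 = 2.070
Fold change = 2^(−2.070) = 0.2382

0.238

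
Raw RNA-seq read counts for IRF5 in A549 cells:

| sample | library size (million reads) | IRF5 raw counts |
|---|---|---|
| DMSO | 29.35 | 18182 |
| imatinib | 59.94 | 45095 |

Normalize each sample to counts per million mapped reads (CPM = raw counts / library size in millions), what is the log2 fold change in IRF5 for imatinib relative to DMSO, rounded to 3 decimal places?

CPM(DMSO) = 18182 / 29.35 = 619.4889
CPM(imatinib) = 45095 / 59.94 = 752.3357
Fold change = 752.3357 / 619.4889 = 1.21445
log2(1.21445) = 0.2803

0.280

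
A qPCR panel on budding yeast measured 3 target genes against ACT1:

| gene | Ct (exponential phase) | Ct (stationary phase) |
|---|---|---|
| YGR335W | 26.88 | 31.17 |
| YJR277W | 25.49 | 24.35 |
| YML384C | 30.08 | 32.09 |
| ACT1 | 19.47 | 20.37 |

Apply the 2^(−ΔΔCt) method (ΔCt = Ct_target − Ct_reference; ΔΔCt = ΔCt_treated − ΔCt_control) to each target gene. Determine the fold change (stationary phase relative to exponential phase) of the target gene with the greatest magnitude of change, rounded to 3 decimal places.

0.095

YGR335W: ΔΔCt = (31.17−20.37) − (26.88−19.47) = 10.80 − 7.41 = 3.39; fold change = 2^-3.39 = 0.095
YJR277W: ΔΔCt = (24.35−20.37) − (25.49−19.47) = 3.98 − 6.02 = -2.04; fold change = 2^2.04 = 4.112
YML384C: ΔΔCt = (32.09−20.37) − (30.08−19.47) = 11.72 − 10.61 = 1.11; fold change = 2^-1.11 = 0.463
YGR335W has the largest |ΔΔCt| = 3.39.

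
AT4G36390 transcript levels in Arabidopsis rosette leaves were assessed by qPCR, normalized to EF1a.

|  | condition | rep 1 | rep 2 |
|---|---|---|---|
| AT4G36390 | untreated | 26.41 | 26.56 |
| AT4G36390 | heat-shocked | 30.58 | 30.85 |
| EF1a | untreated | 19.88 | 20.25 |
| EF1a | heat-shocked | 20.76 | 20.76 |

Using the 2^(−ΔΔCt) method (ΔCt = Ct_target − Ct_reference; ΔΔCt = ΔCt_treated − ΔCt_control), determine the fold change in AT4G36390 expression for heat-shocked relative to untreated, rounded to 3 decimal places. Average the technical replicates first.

Mean Ct: AT4G36390 untreated 26.485; AT4G36390 heat-shocked 30.715; EF1a untreated 20.065; EF1a heat-shocked 20.760
ΔCt(untreated) = 26.485 − 20.065 = 6.420
ΔCt(heat-shocked) = 30.715 − 20.760 = 9.955
ΔΔCt = 9.955 − 6.420 = 3.535
Fold change = 2^(−3.535) = 0.0863

0.086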